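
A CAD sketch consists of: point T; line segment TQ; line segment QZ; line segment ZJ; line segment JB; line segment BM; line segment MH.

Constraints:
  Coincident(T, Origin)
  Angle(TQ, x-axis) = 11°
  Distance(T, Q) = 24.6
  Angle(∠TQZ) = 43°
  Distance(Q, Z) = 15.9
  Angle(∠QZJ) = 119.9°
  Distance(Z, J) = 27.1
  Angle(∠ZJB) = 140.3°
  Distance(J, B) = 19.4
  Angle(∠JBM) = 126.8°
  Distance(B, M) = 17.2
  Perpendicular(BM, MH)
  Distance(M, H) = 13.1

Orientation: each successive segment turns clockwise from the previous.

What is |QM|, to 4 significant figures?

51.56

T is at the origin; TQ runs at 11.0° with length 24.6, so Q = (24.15, 4.694). ∠TQZ = 43.0° gives QZ at -126.0° from the x-axis; with |QZ| = 15.9, Z = (14.80, -8.169). ∠QZJ = 119.9° gives ZJ at 173.9° from the x-axis; with |ZJ| = 27.1, J = (-12.14, -5.290). ∠ZJB = 140.3° gives JB at 134.2° from the x-axis; with |JB| = 19.4, B = (-25.67, 8.618). ∠JBM = 126.8° gives BM at 81.00° from the x-axis; with |BM| = 17.2, M = (-22.98, 25.61). Then |QM| = |M − Q| = 51.56.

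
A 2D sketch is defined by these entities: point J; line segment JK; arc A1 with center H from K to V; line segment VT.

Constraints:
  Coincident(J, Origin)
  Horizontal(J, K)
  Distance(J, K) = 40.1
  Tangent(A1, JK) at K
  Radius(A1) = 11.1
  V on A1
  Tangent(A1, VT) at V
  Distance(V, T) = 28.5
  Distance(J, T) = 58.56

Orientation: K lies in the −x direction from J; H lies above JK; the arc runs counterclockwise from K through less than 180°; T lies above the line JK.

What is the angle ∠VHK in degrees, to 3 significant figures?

113°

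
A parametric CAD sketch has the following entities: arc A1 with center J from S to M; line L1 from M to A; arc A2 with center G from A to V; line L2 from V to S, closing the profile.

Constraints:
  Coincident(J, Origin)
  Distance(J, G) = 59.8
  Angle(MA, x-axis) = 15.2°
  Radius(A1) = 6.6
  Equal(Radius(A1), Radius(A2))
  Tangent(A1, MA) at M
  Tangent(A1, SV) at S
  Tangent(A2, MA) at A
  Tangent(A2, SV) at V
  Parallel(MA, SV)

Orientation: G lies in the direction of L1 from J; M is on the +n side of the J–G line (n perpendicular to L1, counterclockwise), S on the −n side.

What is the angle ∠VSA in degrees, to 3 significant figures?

12.4°

The slot axis is L1's direction at 15.2°, so u = (cos 15.2°, sin 15.2°) = (0.965, 0.262) and n = (−sin 15.2°, cos 15.2°) = (-0.262, 0.965). J is at the origin and G lies 59.8 along u from J, so G = 59.8·u = (57.7, 15.7). Tangency of A1 to both parallel lines with radius 6.6 puts M and S at J ± 6.6·n: M = (-1.73, 6.37), S = (1.73, -6.37). Equal radii place A and V the same way about G: A = G + 6.6·n = (56.0, 22.0), V = G − 6.6·n = (59.4, 9.31). Then cos ∠VSA = SV·SA / (|SV||SA|), giving 12.4°.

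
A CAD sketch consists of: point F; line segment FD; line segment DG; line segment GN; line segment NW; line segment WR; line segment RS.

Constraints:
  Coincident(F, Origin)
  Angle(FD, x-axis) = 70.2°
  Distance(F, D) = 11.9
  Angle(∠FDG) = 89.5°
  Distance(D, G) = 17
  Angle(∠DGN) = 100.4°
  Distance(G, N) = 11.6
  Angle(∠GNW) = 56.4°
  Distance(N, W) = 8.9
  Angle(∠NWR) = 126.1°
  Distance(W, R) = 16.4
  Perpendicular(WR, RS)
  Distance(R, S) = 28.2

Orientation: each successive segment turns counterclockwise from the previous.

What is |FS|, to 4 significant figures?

43.48

∠NWR = 126.1° gives WR at 57.80° from the x-axis; with |WR| = 16.4, R = (-0.1424, 21.22). The perpendicularity gives RS at right angles to WR, so RS runs at 147.8°; with |RS| = 28.2, S = (-24.01, 36.25). Then |FS| = |S − F| = 43.48.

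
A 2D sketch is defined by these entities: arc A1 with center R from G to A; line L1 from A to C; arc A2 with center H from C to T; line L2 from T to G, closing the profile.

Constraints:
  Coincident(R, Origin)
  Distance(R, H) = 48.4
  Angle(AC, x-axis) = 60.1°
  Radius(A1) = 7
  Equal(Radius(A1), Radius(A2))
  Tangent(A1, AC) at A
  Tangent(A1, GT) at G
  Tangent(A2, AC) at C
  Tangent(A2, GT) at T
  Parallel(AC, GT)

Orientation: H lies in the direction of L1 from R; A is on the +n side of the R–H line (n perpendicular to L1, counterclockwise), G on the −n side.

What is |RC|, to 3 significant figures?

48.9

The slot axis is L1's direction at 60.1°, so u = (cos 60.1°, sin 60.1°) = (0.498, 0.867) and n = (−sin 60.1°, cos 60.1°) = (-0.867, 0.498). R is at the origin and H lies 48.4 along u from R, so H = 48.4·u = (24.1, 42.0). Tangency of A1 to both parallel lines with radius 7.0 puts A and G at R ± 7.0·n: A = (-6.07, 3.49), G = (6.07, -3.49). Equal radii place C and T the same way about H: C = H + 7.0·n = (18.1, 45.4), T = H − 7.0·n = (30.2, 38.5). Then |RC| = |C − R| = 48.9.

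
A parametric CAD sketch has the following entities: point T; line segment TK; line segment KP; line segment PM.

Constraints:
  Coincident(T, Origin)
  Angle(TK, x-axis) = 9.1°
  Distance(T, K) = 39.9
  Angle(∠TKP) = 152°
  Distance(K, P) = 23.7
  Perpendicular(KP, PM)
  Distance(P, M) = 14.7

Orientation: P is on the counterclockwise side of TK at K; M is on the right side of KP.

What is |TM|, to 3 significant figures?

67.8

T is at the origin; TK runs at 9.1° with length 39.9, so K = 39.9·(cos 9.1°, sin 9.1°) = (39.4, 6.31). ∠TKP = 152.0°, so KP runs at 9.1° + (180° − 152.0°) = 37.1° from the x-axis; with |KP| = 23.7, P = K + 23.7·(cos 37.1°, sin 37.1°) = (58.3, 20.6). The perpendicularity gives PM at right angles to KP; with |PM| = 14.7 on the right of KP, M = P + 14.7·(0.603, -0.798) = (67.2, 8.88). Then |TM| = |M − T| = 67.8.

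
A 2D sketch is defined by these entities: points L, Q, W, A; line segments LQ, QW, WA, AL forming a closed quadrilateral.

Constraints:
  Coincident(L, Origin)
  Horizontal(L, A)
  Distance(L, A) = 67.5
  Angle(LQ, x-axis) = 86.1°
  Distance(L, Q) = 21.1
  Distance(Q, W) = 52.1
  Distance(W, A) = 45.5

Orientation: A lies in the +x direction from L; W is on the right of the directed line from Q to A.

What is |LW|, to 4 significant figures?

36.92

Checks: |QW| = 52.10 ✓; |WA| = 45.50 ✓.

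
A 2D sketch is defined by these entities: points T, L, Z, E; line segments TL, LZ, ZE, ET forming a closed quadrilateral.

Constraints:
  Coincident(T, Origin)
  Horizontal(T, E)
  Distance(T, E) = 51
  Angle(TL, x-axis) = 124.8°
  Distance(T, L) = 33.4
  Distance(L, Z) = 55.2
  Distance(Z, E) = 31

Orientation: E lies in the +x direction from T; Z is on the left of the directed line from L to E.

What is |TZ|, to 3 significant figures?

45.2

T is at the origin; T and E share the same y with |TE| = 51.0 and E in +x, so E = (51.0, 0). TL runs at 124.8° with |TL| = 33.4, so L = (-19.1, 27.4). Z is determined by |LZ| = 55.2 and |ZE| = 31.0 together: it lies at the intersection of circle(L, 55.2) and circle(E, 31.0). With |LE| = 75.2, the foot of the radical line on LE is 51.5 from L and the perpendicular offset is √(55.2² − 51.5²) = 19.9. Taking the left-of-LE solution: Z = (36.1, 27.2).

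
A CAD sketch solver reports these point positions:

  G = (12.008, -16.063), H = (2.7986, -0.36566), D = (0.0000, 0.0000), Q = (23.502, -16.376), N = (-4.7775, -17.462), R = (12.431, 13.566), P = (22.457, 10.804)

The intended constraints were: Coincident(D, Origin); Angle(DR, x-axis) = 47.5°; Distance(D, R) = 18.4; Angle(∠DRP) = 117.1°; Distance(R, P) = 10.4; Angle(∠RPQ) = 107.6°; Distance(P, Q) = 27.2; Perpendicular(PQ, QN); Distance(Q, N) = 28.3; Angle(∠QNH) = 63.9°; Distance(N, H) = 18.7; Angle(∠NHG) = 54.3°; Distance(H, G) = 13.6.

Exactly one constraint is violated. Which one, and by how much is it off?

Distance(H, G) = 13.6 — off by 4.60.

D = (0.00, 0.00) ✓; DR at 47.50° ✓; |DR| = 18.40 ✓; ∠DRP = 117.1° ✓; |RP| = 10.40 ✓; ∠RPQ = 107.6° ✓; |PQ| = 27.20 ✓; ∠(PQ, QN) = 90.00° ✓; |QN| = 28.30 ✓; ∠QNH = 63.90° ✓; |NH| = 18.70 ✓; ∠NHG = 54.30° ✓; |HG| = 18.20 ✗.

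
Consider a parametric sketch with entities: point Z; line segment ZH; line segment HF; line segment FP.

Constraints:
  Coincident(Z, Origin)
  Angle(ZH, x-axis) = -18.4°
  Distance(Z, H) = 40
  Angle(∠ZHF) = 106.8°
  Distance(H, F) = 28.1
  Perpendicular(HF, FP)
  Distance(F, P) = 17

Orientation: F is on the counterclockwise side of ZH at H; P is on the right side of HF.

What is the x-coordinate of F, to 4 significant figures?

54.15

Z is at the origin; ZH runs at -18.4° with length 40.0, so H = 40.0·(cos -18.4°, sin -18.4°) = (37.96, -12.63). ∠ZHF = 106.8°, so HF runs at -18.4° + (180° − 106.8°) = 54.80° from the x-axis; with |HF| = 28.1, F = H + 28.1·(cos 54.80°, sin 54.80°) = (54.15, 10.34). So F.x = 54.15.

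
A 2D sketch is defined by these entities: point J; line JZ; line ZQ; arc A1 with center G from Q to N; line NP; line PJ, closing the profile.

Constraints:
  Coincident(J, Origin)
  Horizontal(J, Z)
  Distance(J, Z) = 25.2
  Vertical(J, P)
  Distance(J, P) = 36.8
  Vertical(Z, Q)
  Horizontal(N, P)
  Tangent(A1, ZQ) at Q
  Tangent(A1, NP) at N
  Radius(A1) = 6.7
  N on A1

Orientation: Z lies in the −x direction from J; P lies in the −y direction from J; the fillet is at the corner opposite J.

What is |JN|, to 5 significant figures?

41.188

The virtual corner opposite J is at (-25.200, -36.800). Since A1 is tangent to ZQ there, GQ ⟂ ZQ and tangency of A1 to NP means the radius GN is perpendicular to NP, with radius 6.7, so the center G sits 6.7 in from both sides at G = (-18.500, -30.100). That places the tangent points at Q = (-25.200, -30.100) on ZQ and N = (-18.500, -36.800) on NP. Then |JN| = |N − J| = 41.188.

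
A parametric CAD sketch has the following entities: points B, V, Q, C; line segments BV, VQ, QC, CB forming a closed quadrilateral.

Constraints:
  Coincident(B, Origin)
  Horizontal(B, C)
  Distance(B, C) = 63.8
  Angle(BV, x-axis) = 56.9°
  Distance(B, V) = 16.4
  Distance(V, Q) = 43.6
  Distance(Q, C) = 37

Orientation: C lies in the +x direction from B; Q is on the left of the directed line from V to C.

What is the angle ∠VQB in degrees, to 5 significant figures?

8.1004°

B is at the origin; B and C share the same y with |BC| = 63.8 and C in +x, so C = (63.8, 0). BV runs at 56.9° with |BV| = 16.4, so V = (8.9561, 13.739). Q is determined by |VQ| = 43.6 and |QC| = 37.0 together: it lies at the intersection of circle(V, 43.6) and circle(C, 37.0). With |VC| = 56.539, the foot of the radical line on VC is 32.974 from V and the perpendicular offset is √(43.6² − 32.974²) = 28.525. Taking the left-of-VC solution: Q = (47.873, 33.397).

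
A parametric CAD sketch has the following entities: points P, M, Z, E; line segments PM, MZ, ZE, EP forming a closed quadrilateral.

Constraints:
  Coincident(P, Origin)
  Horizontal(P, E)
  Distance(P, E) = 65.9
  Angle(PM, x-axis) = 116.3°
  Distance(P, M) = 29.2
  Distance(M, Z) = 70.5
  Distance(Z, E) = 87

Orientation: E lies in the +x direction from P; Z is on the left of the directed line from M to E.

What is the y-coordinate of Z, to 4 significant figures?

80.25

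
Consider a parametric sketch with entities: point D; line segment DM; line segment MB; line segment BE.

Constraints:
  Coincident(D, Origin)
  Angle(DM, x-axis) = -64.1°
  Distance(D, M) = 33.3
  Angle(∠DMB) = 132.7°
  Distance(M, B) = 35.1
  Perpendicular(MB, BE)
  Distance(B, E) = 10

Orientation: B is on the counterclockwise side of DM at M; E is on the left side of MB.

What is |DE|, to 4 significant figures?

59.47

D is at the origin; DM runs at -64.1° with length 33.3, so M = 33.3·(cos -64.1°, sin -64.1°) = (14.55, -29.96). ∠DMB = 132.7°, so MB runs at -64.1° + (180° − 132.7°) = -16.80° from the x-axis; with |MB| = 35.1, B = M + 35.1·(cos -16.80°, sin -16.80°) = (48.15, -40.10). MB ⟂ BE; with |BE| = 10.0 on the left of MB, E = B + 10.0·(0.2890, 0.9573) = (51.04, -30.53). Then |DE| = |E − D| = 59.47.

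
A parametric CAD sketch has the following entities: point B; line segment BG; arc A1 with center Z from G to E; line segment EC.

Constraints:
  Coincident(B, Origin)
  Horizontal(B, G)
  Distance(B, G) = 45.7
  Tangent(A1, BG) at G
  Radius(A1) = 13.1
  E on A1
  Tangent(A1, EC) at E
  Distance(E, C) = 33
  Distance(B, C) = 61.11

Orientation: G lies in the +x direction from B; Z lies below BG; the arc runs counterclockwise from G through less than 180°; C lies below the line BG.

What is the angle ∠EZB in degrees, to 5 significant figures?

25.281°

Checks: B = (0.00, 0.00) ✓; |ZE| = 13.10 ✓; ∠(ZE, EC) = 90.00° ✓; |EC| = 33.00 ✓; |BC| = 61.11 ✓.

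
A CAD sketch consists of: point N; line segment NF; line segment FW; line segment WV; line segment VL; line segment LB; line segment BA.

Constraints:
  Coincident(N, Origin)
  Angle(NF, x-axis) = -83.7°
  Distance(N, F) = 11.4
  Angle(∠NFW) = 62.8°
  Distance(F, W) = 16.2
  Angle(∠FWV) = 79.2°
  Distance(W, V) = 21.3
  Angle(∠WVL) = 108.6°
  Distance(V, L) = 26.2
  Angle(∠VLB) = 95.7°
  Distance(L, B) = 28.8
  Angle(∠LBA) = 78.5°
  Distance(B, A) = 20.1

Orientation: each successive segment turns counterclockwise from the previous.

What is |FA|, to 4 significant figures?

4.245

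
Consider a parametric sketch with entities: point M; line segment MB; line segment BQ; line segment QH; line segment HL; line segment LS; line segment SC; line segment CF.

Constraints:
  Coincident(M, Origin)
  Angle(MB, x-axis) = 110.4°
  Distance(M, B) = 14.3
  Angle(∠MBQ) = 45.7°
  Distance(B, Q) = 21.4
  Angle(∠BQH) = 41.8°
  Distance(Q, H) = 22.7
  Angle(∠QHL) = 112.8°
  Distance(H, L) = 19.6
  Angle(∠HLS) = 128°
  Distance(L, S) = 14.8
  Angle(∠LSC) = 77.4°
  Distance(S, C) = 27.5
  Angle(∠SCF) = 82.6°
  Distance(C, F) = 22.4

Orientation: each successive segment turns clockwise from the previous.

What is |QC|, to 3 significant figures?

12.9

M is at the origin; MB runs at 110.4° with length 14.3, so B = (-4.98, 13.4). ∠MBQ = 45.7° gives BQ at -23.9° from the x-axis; with |BQ| = 21.4, Q = (14.6, 4.73). ∠BQH = 41.8° gives QH at -162° from the x-axis; with |QH| = 22.7, H = (-7.02, -2.24). ∠QHL = 112.8° gives HL at 131° from the x-axis; with |HL| = 19.6, L = (-19.8, 12.6). ∠HLS = 128.0° gives LS at 78.7° from the x-axis; with |LS| = 14.8, S = (-16.9, 27.1). ∠LSC = 77.4° gives SC at -23.9° from the x-axis; with |SC| = 27.5, C = (8.24, 16.0). Then |QC| = |C − Q| = 12.9.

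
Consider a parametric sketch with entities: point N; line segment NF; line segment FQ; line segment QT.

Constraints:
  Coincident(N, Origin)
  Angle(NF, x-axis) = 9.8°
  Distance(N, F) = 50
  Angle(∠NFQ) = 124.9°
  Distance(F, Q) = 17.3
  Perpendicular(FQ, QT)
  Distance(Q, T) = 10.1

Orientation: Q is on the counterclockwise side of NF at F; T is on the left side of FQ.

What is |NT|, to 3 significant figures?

55.3

N is at the origin; NF runs at 9.8° with length 50.0, so F = 50.0·(cos 9.8°, sin 9.8°) = (49.3, 8.51). ∠NFQ = 124.9°, so FQ runs at 9.8° + (180° − 124.9°) = 64.9° from the x-axis; with |FQ| = 17.3, Q = F + 17.3·(cos 64.9°, sin 64.9°) = (56.6, 24.2). FQ is perpendicular to QT; with |QT| = 10.1 on the left of FQ, T = Q + 10.1·(-0.906, 0.424) = (47.5, 28.5). Then |NT| = |T − N| = 55.3.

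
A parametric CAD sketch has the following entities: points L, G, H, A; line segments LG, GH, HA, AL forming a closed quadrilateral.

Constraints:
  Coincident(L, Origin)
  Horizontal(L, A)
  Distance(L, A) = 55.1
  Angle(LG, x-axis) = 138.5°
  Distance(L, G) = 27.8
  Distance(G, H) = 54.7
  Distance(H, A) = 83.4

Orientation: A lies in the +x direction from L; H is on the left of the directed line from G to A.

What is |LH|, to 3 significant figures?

66.8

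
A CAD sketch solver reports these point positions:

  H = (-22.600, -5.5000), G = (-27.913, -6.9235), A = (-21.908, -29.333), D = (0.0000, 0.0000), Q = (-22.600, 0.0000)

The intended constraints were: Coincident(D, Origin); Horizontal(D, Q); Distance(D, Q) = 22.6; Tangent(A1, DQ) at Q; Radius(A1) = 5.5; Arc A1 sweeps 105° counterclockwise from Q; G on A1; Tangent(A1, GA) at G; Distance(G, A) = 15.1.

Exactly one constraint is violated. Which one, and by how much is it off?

Distance(G, A) = 15.1 — off by 8.10.

D = (0.00, 0.00) ✓; D.y = 0.00, Q.y = 0.00 ✓; |DQ| = 22.60 ✓; ∠(HQ, QD) = 90.00° ✓; |HQ| = 5.500 ✓; bearing(H→G) − bearing(H→Q) = 105.0° ✓; |HG| = 5.500 ✓; ∠(HG, GA) = 90.00° ✓; |GA| = 23.20 ✗.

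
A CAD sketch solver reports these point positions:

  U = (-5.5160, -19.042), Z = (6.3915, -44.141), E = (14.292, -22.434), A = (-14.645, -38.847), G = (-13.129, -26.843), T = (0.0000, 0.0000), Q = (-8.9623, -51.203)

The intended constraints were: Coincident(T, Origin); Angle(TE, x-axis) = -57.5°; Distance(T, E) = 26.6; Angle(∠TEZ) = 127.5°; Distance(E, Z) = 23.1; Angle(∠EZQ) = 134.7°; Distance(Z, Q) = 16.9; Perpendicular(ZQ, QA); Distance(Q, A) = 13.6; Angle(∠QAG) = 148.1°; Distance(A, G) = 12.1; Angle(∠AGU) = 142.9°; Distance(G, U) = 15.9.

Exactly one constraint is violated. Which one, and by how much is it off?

Distance(G, U) = 15.9 — off by 5.00.

T = (0.00, 0.00) ✓; TE at -57.50° ✓; |TE| = 26.60 ✓; ∠TEZ = 127.5° ✓; |EZ| = 23.10 ✓; ∠EZQ = 134.7° ✓; |ZQ| = 16.90 ✓; ∠(ZQ, QA) = 90.00° ✓; |QA| = 13.60 ✓; ∠QAG = 148.1° ✓; |AG| = 12.10 ✓; ∠AGU = 142.9° ✓; |GU| = 10.90 ✗.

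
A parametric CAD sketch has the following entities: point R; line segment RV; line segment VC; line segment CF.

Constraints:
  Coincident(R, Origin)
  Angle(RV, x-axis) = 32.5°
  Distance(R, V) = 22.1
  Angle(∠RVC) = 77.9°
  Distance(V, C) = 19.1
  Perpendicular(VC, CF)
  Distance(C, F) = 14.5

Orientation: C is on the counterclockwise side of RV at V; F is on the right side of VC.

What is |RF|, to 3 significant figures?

38.9

R is at the origin; RV runs at 32.5° with length 22.1, so V = 22.1·(cos 32.5°, sin 32.5°) = (18.6, 11.9). ∠RVC = 77.9°, so VC runs at 32.5° + (180° − 77.9°) = 135° from the x-axis; with |VC| = 19.1, C = V + 19.1·(cos 135°, sin 135°) = (5.23, 25.5). VC ⟂ CF; with |CF| = 14.5 on the right of VC, F = C + 14.5·(0.712, 0.702) = (15.6, 35.7). Then |RF| = |F − R| = 38.9.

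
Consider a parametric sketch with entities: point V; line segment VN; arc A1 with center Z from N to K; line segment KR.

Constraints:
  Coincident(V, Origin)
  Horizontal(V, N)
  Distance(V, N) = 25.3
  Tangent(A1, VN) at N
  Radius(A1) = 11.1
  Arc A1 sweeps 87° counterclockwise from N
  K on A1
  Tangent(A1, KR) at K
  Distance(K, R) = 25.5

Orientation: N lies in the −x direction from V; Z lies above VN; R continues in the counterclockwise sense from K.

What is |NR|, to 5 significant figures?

38.067

On A1, N sits at bearing -90° from Z; an 87° counterclockwise sweep puts K at bearing -3°, so K = Z + 11.1·(cos -3°, sin -3°) = (-14.215, 10.519). The tangent condition forces ZK to be normal to KR, so KR runs along (−sin -3°, cos -3°); with |KR| = 25.5, R = (-12.881, 35.984). Then |NR| = |R − N| = 38.067.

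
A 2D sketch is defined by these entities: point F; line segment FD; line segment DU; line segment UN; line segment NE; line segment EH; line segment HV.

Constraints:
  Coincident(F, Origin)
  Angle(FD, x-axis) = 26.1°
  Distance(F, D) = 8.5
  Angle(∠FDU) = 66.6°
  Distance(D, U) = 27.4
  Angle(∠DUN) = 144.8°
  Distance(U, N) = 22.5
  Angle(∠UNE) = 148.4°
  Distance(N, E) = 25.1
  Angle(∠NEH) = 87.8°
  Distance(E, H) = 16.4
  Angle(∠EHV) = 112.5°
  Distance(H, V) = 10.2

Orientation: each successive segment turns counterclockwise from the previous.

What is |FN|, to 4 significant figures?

42.72

∠FDU = 66.6° gives DU at 139.5° from the x-axis; with |DU| = 27.4, U = (-13.20, 21.53). ∠DUN = 144.8° gives UN at 174.7° from the x-axis; with |UN| = 22.5, N = (-35.61, 23.61). Then |FN| = |N − F| = 42.72.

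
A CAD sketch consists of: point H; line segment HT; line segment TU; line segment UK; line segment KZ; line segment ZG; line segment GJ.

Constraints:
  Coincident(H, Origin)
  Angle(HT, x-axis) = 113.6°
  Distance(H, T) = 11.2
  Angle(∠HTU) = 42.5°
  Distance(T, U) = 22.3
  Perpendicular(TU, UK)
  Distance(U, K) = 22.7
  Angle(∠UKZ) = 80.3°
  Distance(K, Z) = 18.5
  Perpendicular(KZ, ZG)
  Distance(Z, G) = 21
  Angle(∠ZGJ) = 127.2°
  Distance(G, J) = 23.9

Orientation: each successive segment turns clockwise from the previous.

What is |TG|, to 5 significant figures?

7.6844

H is at the origin; HT runs at 113.6° with length 11.2, so T = (-4.4839, 10.263). ∠HTU = 42.5° gives TU at -23.900° from the x-axis; with |TU| = 22.3, U = (15.904, 1.2286). The perpendicularity gives UK at right angles to TU, so UK runs at -113.90°; with |UK| = 22.7, K = (6.7072, -19.525). ∠UKZ = 80.3° gives KZ at 146.40° from the x-axis; with |KZ| = 18.5, Z = (-8.7018, -9.2872). KZ ⟂ ZG, so ZG runs at 56.400°; with |ZG| = 21.0, G = (2.9194, 8.2041). Then |TG| = |G − T| = 7.6844.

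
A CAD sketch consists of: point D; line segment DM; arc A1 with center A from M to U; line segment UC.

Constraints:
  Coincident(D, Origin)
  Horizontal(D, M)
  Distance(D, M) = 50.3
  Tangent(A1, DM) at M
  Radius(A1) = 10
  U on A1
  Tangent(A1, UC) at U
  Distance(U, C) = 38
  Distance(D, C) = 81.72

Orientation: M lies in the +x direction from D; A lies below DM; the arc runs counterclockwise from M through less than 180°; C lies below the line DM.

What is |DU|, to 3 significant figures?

46.0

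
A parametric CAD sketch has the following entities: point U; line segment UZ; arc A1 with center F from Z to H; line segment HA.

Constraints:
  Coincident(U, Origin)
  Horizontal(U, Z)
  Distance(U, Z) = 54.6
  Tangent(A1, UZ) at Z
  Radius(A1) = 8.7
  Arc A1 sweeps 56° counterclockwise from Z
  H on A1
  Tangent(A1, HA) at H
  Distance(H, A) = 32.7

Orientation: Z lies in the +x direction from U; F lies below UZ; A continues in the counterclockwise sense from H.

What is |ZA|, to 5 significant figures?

40.096

U is at the origin; U and Z share the same y with |UZ| = 54.6 and Z on the +x side, so Z = (54.600, 0.0000). A1 meets UZ tangentially, so FZ is at right angles to UZ, so F = Z + (0, -8.7) = (54.600, -8.7000). On A1, Z sits at bearing 90° from F; a 56° counterclockwise sweep puts H at bearing 146°, so H = F + 8.7·(cos 146°, sin 146°) = (47.387, -3.8350). Tangency of A1 to HA means the radius FH is perpendicular to HA, so HA runs along (−sin 146°, cos 146°); with |HA| = 32.7, A = (29.102, -30.945). Then |ZA| = |A − Z| = 40.096.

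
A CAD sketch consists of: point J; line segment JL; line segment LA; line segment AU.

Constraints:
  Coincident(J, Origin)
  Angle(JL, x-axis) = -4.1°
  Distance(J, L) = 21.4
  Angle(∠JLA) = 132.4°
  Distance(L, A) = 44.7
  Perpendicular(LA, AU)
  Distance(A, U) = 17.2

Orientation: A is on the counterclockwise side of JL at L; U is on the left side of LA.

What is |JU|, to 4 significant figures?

59.15

∠JLA = 132.4°, so LA runs at -4.1° + (180° − 132.4°) = 43.50° from the x-axis; with |LA| = 44.7, A = L + 44.7·(cos 43.50°, sin 43.50°) = (53.77, 29.24). The perpendicularity gives AU at right angles to LA; with |AU| = 17.2 on the left of LA, U = A + 17.2·(-0.6884, 0.7254) = (41.93, 41.72). Then |JU| = |U − J| = 59.15.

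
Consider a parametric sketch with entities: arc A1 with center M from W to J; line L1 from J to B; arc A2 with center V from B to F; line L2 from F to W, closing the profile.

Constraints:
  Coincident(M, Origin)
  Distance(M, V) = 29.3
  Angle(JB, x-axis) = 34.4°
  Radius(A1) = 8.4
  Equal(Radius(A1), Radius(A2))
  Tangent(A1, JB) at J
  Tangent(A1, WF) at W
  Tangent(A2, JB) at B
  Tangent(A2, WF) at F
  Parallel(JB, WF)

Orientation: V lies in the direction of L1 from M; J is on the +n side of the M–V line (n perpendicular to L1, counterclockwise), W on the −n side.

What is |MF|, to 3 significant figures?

30.5

The slot axis is L1's direction at 34.4°, so u = (cos 34.4°, sin 34.4°) = (0.825, 0.565) and n = (−sin 34.4°, cos 34.4°) = (-0.565, 0.825). M is at the origin and V lies 29.3 along u from M, so V = 29.3·u = (24.2, 16.6). Tangency of A1 to both parallel lines with radius 8.4 puts J and W at M ± 8.4·n: J = (-4.75, 6.93), W = (4.75, -6.93). Equal radii place B and F the same way about V: B = V + 8.4·n = (19.4, 23.5), F = V − 8.4·n = (28.9, 9.62). Then |MF| = |F − M| = 30.5.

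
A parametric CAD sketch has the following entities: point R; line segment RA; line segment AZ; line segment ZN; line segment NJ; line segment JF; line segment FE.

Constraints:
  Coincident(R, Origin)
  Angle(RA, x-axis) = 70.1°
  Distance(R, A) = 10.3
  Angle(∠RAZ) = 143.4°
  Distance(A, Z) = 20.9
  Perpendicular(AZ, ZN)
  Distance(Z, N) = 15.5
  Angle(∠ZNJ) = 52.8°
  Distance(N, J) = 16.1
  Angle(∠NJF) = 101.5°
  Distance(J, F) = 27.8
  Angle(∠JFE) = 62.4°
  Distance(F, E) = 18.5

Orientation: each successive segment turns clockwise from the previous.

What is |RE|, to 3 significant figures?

40.9

R is at the origin; RA runs at 70.1° with length 10.3, so A = (3.51, 9.68). ∠RAZ = 143.4° gives AZ at 33.5° from the x-axis; with |AZ| = 20.9, Z = (20.9, 21.2). AZ ⟂ ZN, so ZN runs at -56.5°; with |ZN| = 15.5, N = (29.5, 8.30). ∠ZNJ = 52.8° gives NJ at 176° from the x-axis; with |NJ| = 16.1, J = (13.4, 9.33). ∠NJF = 101.5° gives JF at 97.8° from the x-axis; with |JF| = 27.8, F = (9.65, 36.9). ∠JFE = 62.4° gives FE at -19.8° from the x-axis; with |FE| = 18.5, E = (27.1, 30.6). Then |RE| = |E − R| = 40.9.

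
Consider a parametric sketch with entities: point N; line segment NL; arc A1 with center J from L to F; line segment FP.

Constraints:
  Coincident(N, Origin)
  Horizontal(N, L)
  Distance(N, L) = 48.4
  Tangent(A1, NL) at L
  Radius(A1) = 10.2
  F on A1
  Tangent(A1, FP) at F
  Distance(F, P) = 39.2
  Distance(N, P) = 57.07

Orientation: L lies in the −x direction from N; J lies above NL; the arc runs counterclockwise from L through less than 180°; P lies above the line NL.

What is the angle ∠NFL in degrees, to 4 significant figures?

127.1°

Checks: |JF| = 10.20 ✓; ∠(JF, FP) = 90.00° ✓; |FP| = 39.20 ✓; |NP| = 57.07 ✓.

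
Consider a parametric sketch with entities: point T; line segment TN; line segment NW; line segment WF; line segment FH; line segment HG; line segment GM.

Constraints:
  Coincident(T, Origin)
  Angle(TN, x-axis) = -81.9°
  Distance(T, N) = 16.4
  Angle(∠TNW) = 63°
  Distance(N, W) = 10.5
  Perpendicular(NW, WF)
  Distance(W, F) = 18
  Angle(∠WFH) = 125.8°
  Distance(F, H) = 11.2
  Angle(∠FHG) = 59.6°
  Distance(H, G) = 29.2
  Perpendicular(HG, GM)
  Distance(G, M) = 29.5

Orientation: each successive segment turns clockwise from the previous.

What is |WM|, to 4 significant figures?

18.99

∠FHG = 59.6° gives HG at -103.5° from the x-axis; with |HG| = 29.2, G = (2.107, -20.94). HG is perpendicular to GM, so GM runs at 166.5°; with |GM| = 29.5, M = (-26.58, -14.06). Then |WM| = |M − W| = 18.99.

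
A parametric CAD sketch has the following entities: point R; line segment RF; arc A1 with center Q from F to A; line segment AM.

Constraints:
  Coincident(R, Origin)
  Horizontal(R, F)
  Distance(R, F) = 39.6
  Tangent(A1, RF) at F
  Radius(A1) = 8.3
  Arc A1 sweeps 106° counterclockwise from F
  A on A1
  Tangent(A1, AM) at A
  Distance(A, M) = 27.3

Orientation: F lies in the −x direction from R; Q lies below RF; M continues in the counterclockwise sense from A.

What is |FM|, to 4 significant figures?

36.83

On A1, F sits at bearing 90° from Q; a 106° counterclockwise sweep puts A at bearing 196°, so A = Q + 8.3·(cos 196°, sin 196°) = (-47.58, -10.59). The tangent condition forces QA to be normal to AM, so AM runs along (−sin 196°, cos 196°); with |AM| = 27.3, M = (-40.05, -36.83). Then |FM| = |M − F| = 36.83.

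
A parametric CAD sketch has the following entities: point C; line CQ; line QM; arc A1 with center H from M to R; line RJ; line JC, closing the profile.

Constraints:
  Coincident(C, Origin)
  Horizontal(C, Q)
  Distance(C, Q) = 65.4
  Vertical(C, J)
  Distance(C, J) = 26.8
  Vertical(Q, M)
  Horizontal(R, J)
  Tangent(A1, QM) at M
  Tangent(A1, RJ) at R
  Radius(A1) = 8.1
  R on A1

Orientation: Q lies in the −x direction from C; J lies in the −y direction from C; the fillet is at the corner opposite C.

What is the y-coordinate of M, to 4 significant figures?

-18.70

C is at the origin; C and Q share the same y with |CQ| = 65.4 and Q on the −x side, so Q = (-65.40, 0.000). CJ is vertical with |CJ| = 26.8 and J on the −y side, so J = (0.000, -26.80). The virtual corner opposite C is at (-65.40, -26.80). Since A1 is tangent to QM there, HM ⟂ QM and tangency of A1 to RJ means the radius HR is perpendicular to RJ, with radius 8.1, so the center H sits 8.1 in from both sides at H = (-57.30, -18.70). That places the tangent points at M = (-65.40, -18.70) on QM and R = (-57.30, -26.80) on RJ. So M.y = -18.70.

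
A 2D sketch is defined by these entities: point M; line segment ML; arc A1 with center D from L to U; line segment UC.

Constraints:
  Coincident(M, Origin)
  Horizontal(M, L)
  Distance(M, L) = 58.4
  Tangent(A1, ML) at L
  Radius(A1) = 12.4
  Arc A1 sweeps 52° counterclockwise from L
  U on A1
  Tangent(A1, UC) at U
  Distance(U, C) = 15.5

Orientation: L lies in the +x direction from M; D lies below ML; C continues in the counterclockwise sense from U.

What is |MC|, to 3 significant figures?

42.6

On A1, L sits at bearing 90° from D; a 52° counterclockwise sweep puts U at bearing 142°, so U = D + 12.4·(cos 142°, sin 142°) = (48.6, -4.77). Tangency of A1 to UC means the radius DU is perpendicular to UC, so UC runs along (−sin 142°, cos 142°); with |UC| = 15.5, C = (39.1, -17.0). Then |MC| = |C − M| = 42.6.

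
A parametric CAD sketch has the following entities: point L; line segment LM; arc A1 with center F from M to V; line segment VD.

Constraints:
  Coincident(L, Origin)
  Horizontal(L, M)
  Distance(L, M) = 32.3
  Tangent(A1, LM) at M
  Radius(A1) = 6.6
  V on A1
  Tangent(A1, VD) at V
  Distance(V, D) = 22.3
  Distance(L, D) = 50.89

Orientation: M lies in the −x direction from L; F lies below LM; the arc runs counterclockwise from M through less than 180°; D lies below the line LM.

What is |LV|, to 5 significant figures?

39.151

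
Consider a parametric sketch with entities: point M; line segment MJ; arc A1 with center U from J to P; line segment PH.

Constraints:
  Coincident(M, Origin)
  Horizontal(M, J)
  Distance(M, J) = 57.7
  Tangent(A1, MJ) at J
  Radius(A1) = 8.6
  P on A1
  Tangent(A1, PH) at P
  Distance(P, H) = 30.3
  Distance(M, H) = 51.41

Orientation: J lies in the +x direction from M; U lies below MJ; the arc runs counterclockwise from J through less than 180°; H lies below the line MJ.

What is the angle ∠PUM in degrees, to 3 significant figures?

12.6°

Checks: M.y = 0.00, J.y = 0.00 ✓; |UP| = 8.600 ✓; ∠(UP, PH) = 90.00° ✓; |PH| = 30.30 ✓; |MH| = 51.41 ✓.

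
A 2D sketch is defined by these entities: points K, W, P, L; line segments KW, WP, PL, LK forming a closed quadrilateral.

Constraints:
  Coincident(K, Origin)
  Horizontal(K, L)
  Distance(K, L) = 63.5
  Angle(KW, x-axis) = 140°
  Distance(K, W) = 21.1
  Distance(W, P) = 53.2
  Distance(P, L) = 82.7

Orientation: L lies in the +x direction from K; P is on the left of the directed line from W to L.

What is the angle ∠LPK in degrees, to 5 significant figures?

49.617°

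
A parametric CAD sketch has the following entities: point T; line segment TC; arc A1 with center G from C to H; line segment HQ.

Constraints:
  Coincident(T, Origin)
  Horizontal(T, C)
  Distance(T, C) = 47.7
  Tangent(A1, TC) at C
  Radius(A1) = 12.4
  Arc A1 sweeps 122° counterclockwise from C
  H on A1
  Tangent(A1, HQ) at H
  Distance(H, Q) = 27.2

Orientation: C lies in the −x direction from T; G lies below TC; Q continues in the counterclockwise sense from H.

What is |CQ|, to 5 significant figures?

42.218

On A1, C sits at bearing 90° from G; a 122° counterclockwise sweep puts H at bearing 212°, so H = G + 12.4·(cos 212°, sin 212°) = (-58.216, -18.971). The tangent condition forces GH to be normal to HQ, so HQ runs along (−sin 212°, cos 212°); with |HQ| = 27.2, Q = (-43.802, -42.038). Then |CQ| = |Q − C| = 42.218.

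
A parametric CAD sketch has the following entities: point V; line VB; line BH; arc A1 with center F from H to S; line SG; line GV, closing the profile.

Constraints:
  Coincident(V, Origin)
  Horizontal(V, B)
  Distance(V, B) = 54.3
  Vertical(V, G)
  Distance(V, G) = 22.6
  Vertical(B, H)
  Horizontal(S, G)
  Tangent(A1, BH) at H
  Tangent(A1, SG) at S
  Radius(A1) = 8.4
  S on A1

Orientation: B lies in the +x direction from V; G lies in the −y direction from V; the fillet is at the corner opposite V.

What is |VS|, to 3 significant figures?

51.2

The virtual corner opposite V is at (54.3, -22.6). Since A1 is tangent to BH there, FH ⟂ BH and tangency of A1 to SG means the radius FS is perpendicular to SG, with radius 8.4, so the center F sits 8.4 in from both sides at F = (45.9, -14.2). That places the tangent points at H = (54.3, -14.2) on BH and S = (45.9, -22.6) on SG. Then |VS| = |S − V| = 51.2.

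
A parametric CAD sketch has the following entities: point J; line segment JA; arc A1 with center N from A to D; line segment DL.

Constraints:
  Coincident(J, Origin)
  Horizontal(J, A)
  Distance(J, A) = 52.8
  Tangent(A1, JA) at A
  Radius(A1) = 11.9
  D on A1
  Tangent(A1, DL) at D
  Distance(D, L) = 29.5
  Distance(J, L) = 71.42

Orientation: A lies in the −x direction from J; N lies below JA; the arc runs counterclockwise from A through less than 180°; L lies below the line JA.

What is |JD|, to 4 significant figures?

66.02

Checks: |JA| = 52.80 ✓; |ND| = 11.90 ✓; ∠(ND, DL) = 90.00° ✓; |DL| = 29.50 ✓; |JL| = 71.42 ✓.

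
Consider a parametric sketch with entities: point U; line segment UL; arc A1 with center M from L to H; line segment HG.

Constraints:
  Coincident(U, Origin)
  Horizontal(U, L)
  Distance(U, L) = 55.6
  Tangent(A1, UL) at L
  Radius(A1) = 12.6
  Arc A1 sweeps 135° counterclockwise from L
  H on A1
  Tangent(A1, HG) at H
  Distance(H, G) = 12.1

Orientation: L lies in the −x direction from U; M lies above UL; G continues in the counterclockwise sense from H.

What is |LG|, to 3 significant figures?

30.1

U is at the origin; UL is horizontal with |UL| = 55.6 and L on the −x side, so L = (-55.6, 0.00). A1 meets UL tangentially, so ML is at right angles to UL, so M = L + (0, 12.6) = (-55.6, 12.6). On A1, L sits at bearing -90° from M; a 135° counterclockwise sweep puts H at bearing 45°, so H = M + 12.6·(cos 45°, sin 45°) = (-46.7, 21.5). Tangency of A1 to HG means the radius MH is perpendicular to HG, so HG runs along (−sin 45°, cos 45°); with |HG| = 12.1, G = (-55.2, 30.1). Then |LG| = |G − L| = 30.1.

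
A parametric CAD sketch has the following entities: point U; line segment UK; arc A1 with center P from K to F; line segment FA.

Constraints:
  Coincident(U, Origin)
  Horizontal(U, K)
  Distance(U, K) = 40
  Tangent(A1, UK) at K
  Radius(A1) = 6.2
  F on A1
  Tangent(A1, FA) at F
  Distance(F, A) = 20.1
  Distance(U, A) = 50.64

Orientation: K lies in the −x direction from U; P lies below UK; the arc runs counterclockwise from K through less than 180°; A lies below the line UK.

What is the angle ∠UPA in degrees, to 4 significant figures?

106.5°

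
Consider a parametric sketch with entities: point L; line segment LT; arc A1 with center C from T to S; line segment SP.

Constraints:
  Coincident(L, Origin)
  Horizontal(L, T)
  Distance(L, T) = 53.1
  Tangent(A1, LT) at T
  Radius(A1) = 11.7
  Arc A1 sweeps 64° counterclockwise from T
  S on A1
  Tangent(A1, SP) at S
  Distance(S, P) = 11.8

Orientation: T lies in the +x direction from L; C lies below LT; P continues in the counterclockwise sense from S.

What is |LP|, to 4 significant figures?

41.17

L is at the origin; L and T share the same y with |LT| = 53.1 and T on the +x side, so T = (53.10, 0.000). Tangency of A1 to LT means the radius CT is perpendicular to LT, so C = T + (0, -11.7) = (53.10, -11.70). On A1, T sits at bearing 90° from C; a 64° counterclockwise sweep puts S at bearing 154°, so S = C + 11.7·(cos 154°, sin 154°) = (42.58, -6.571). Since A1 is tangent to SP there, CS ⟂ SP, so SP runs along (−sin 154°, cos 154°); with |SP| = 11.8, P = (37.41, -17.18). Then |LP| = |P − L| = 41.17.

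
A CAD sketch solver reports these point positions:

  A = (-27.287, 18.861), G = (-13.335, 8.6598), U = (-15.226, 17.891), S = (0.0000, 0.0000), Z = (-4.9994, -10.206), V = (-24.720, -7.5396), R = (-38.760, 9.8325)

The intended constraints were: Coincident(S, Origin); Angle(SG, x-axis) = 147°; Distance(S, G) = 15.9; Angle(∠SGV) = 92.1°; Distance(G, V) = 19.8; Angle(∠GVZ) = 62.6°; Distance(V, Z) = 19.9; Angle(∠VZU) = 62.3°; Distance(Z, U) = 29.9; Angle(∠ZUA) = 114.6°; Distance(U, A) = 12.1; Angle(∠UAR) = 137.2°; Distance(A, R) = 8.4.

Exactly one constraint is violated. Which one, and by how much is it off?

Distance(A, R) = 8.4 — off by 6.20.

S = (0.00, 0.00) ✓; SG at 147.0° ✓; |SG| = 15.90 ✓; ∠SGV = 92.10° ✓; |GV| = 19.80 ✓; ∠GVZ = 62.60° ✓; |VZ| = 19.90 ✓; ∠VZU = 62.30° ✓; |ZU| = 29.90 ✓; ∠ZUA = 114.6° ✓; |UA| = 12.10 ✓; ∠UAR = 137.2° ✓; |AR| = 14.60 ✗.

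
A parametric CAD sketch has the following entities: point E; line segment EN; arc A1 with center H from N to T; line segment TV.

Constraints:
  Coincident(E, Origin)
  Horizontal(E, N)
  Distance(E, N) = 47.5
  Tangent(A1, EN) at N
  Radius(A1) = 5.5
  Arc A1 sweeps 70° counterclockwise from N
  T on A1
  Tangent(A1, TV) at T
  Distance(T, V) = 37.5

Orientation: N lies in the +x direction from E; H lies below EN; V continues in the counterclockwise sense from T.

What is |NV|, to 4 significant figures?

42.82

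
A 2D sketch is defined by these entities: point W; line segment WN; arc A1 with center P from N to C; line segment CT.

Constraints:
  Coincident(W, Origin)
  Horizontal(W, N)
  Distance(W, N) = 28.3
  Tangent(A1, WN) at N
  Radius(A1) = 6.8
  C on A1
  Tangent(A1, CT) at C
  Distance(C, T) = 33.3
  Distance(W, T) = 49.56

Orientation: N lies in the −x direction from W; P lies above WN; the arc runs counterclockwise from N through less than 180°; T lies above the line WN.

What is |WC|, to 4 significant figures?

23.11

W is at the origin; W and N share the same y with |WN| = 28.3 and N on the −x side, so N = (-28.30, 0.000). Tangency of A1 to WN means the radius PN is perpendicular to WN, so P = N + (0, 6.8) = (-28.30, 6.800). Since PC ⟂ CT (tangency), |PT| = √(6.8² + 33.3²) = 33.99 regardless of where C sits on A1. So T lies on both circle(W, 49.56) and circle(P, 33.99); the above-WN intersection is T = (-28.15, 40.79). C is the foot of the tangent from T: C = (-21.63, 8.132).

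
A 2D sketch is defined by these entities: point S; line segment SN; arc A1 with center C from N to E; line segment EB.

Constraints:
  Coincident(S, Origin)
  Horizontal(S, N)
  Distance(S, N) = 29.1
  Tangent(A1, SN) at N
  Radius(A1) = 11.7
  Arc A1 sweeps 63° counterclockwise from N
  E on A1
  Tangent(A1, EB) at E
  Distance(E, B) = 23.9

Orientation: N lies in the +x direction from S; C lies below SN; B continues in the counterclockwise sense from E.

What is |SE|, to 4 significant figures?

19.74

A1 meets SN tangentially, so CN is at right angles to SN, so C = N + (0, -11.7) = (29.10, -11.70). On A1, N sits at bearing 90° from C; a 63° counterclockwise sweep puts E at bearing 153°, so E = C + 11.7·(cos 153°, sin 153°) = (18.68, -6.388). Then |SE| = |E − S| = 19.74.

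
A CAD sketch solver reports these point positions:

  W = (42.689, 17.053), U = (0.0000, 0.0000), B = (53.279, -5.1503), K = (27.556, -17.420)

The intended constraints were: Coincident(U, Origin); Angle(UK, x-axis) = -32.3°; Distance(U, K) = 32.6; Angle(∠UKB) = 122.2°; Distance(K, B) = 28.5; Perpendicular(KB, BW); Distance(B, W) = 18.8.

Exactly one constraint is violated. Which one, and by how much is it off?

Distance(B, W) = 18.8 — off by 5.80.

U = (0.00, 0.00) ✓; UK at -32.30° ✓; |UK| = 32.60 ✓; ∠UKB = 122.2° ✓; |KB| = 28.50 ✓; ∠(KB, BW) = 90.00° ✓; |BW| = 24.60 ✗.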